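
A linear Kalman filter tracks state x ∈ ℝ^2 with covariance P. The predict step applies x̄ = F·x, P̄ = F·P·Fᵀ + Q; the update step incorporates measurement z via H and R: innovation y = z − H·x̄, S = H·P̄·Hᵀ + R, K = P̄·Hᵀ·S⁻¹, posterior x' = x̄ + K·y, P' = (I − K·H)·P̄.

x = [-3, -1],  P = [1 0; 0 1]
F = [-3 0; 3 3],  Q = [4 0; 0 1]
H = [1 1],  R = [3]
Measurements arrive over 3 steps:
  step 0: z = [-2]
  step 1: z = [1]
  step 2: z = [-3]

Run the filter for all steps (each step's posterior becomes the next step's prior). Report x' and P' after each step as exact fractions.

step 0: x̄ = F·x = [9, -12]
step 0: P̄ = F·P·Fᵀ + Q = [13 -9; -9 19]
step 0: y = z − H·x̄ = [1]
step 0: S = H·P̄·Hᵀ + R = [17]
step 0: K = P̄·Hᵀ·S⁻¹ = [4/17; 10/17]
step 0: x' = x̄ + K·y = [157/17, -194/17]
step 0: P' = (I − K·H)·P̄ = [205/17 -193/17; -193/17 223/17]
step 1: x̄ = F·x = [-471/17, -111/17]
step 1: P̄ = F·P·Fᵀ + Q = [1913/17 -108/17; -108/17 395/17]
step 1: y = z − H·x̄ = [599/17]
step 1: S = H·P̄·Hᵀ + R = [2143/17]
step 1: K = P̄·Hᵀ·S⁻¹ = [1805/2143; 287/2143]
step 1: x' = x̄ + K·y = [4226/2143, -3880/2143]
step 1: P' = (I − K·H)·P̄ = [49502/2143 -44087/2143; -44087/2143 44948/2143]
step 2: x̄ = F·x = [-12678/2143, 1038/2143]
step 2: P̄ = F·P·Fᵀ + Q = [454090/2143 -48735/2143; -48735/2143 58627/2143]
step 2: y = z − H·x̄ = [5211/2143]
step 2: S = H·P̄·Hᵀ + R = [421676/2143]
step 2: K = P̄·Hᵀ·S⁻¹ = [405355/421676; 2473/105419]
step 2: x' = x̄ + K·y = [-1508961/421676, 57075/105419]
step 2: P' = (I − K·H)·P̄ = [12676705/421676 -2865160/105419; -2865160/105419 2872579/105419]

step 0: x' = [157/17, -194/17], P' = [205/17 -193/17; -193/17 223/17]
step 1: x' = [4226/2143, -3880/2143], P' = [49502/2143 -44087/2143; -44087/2143 44948/2143]
step 2: x' = [-1508961/421676, 57075/105419], P' = [12676705/421676 -2865160/105419; -2865160/105419 2872579/105419]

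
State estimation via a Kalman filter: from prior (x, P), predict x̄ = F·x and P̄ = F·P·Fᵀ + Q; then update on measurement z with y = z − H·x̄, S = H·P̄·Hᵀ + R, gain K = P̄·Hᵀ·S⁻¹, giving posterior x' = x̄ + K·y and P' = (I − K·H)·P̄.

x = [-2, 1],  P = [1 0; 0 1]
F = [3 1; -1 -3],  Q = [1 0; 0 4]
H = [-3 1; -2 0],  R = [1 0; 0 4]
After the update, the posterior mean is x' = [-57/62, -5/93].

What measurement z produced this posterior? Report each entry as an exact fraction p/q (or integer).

z = [3, -1]

x̄ = F·x = [-5, -1]
P̄ = F·P·Fᵀ + Q = [11 -6; -6 14]
S = H·P̄·Hᵀ + R = [150 78; 78 48]
K = P̄·Hᵀ·S⁻¹ = [-13/93 -43/186; 50/93 -58/93]
x' − x̄ = [253/62, 88/93] = K·y
y = (KᵀK)⁻¹·Kᵀ·(x' − x̄) = [-11, -11]
z = y + H·x̄ = [-11, -11] + [14, 10] = [3, -1]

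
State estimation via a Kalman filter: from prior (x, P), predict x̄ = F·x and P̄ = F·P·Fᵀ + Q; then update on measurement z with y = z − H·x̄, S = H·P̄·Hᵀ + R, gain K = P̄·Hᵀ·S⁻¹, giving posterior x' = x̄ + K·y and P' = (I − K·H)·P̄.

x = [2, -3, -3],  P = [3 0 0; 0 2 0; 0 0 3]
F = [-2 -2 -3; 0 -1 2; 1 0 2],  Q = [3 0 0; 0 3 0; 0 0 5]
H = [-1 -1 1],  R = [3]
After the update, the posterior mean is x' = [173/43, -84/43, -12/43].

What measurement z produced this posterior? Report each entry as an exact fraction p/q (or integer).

x̄ = F·x = [11, -3, -4]
P̄ = F·P·Fᵀ + Q = [50 -14 -24; -14 17 12; -24 12 20]
S = H·P̄·Hᵀ + R = [86]
K = P̄·Hᵀ·S⁻¹ = [-30/43; 9/86; 16/43]
x' − x̄ = [-300/43, 45/43, 160/43] = K·y
y = (KᵀK)⁻¹·Kᵀ·(x' − x̄) = [10]
z = y + H·x̄ = [10] + [-12] = [-2]

z = [-2]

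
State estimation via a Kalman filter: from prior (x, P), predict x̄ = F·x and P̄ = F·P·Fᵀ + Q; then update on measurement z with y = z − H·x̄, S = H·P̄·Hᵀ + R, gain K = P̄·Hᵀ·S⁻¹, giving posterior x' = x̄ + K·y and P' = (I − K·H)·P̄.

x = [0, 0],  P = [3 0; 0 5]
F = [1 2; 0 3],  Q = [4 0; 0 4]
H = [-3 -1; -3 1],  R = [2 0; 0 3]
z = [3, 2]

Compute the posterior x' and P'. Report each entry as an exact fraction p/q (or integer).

x̄ = F·x = [0, 0]
P̄ = F·P·Fᵀ + Q = [27 30; 30 49]
y = z − H·x̄ = [3, 2]
S = H·P̄·Hᵀ + R = [474 194; 194 115]
K = P̄·Hᵀ·S⁻¹ = [-261/1534 -120/767; -8031/16874 3766/8437]
x' = x̄ + K·y = [-1263/1534, -9029/16874]
P' = (I − K·H)·P̄ = [207/1534 -99/1534; -99/1534 19329/16874]

x' = [-1263/1534, -9029/16874]
P' = [207/1534 -99/1534; -99/1534 19329/16874]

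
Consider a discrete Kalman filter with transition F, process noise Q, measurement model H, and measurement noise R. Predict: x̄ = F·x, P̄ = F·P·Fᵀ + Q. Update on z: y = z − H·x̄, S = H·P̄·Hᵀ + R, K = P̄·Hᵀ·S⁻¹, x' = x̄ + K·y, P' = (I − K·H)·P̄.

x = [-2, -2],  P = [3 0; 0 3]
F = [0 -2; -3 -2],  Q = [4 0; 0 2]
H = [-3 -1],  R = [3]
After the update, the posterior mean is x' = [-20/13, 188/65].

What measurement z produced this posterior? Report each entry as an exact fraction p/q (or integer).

x̄ = F·x = [4, 10]
P̄ = F·P·Fᵀ + Q = [16 12; 12 41]
S = H·P̄·Hᵀ + R = [260]
K = P̄·Hᵀ·S⁻¹ = [-3/13; -77/260]
x' − x̄ = [-72/13, -462/65] = K·y
y = (KᵀK)⁻¹·Kᵀ·(x' − x̄) = [24]
z = y + H·x̄ = [24] + [-22] = [2]

z = [2]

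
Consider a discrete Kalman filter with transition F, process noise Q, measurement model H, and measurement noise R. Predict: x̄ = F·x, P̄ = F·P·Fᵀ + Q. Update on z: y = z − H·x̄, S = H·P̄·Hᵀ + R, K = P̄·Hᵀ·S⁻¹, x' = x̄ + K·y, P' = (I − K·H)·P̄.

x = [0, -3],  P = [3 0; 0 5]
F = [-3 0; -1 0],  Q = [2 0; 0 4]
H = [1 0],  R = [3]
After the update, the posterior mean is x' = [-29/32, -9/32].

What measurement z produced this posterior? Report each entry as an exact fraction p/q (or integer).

z = [-1]

x̄ = F·x = [0, 0]
P̄ = F·P·Fᵀ + Q = [29 9; 9 7]
S = H·P̄·Hᵀ + R = [32]
K = P̄·Hᵀ·S⁻¹ = [29/32; 9/32]
x' − x̄ = [-29/32, -9/32] = K·y
y = (KᵀK)⁻¹·Kᵀ·(x' − x̄) = [-1]
z = y + H·x̄ = [-1] + [0] = [-1]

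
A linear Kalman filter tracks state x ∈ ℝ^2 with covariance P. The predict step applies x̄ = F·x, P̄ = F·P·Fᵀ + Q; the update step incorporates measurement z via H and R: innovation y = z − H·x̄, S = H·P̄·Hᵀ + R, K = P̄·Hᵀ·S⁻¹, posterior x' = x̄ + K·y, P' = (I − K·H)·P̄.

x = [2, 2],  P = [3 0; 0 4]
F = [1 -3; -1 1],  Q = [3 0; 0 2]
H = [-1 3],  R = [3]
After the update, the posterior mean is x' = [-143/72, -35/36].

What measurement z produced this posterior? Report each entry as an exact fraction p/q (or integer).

z = [-1]

x̄ = F·x = [-4, 0]
P̄ = F·P·Fᵀ + Q = [42 -15; -15 9]
S = H·P̄·Hᵀ + R = [216]
K = P̄·Hᵀ·S⁻¹ = [-29/72; 7/36]
x' − x̄ = [145/72, -35/36] = K·y
y = (KᵀK)⁻¹·Kᵀ·(x' − x̄) = [-5]
z = y + H·x̄ = [-5] + [4] = [-1]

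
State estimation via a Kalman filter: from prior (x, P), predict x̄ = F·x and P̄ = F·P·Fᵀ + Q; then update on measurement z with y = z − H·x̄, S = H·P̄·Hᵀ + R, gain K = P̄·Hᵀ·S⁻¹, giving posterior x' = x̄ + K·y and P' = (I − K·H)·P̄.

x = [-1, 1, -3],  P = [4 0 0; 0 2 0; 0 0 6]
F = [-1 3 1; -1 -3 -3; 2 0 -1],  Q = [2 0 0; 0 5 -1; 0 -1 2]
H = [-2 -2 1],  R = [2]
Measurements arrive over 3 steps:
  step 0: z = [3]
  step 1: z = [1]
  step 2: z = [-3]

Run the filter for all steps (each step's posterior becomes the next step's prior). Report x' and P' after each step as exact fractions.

step 0: x' = [3/13, 2/13, 47/13], P' = [3460/117 -4189/117 -1468/117; -4189/117 11033/234 2566/117; -1468/117 2566/117 2230/117]
step 1: x' = [194900/15999, -261383/15999, -38843/5333], P' = [12622619/31998 -15359261/31998 -2760392/15999; -15359261/31998 9364441/15999 3383294/15999; -2760392/15999 3383294/15999 419190/5333]
step 2: x' = [-118320179/11643927, 104786007/7762618, 42930517/11643927], P' = [3303713329/23287854 -661807447/3881309 -692168690/11643927; -661807447/3881309 9601026893/46575708 849067091/11643927; -692168690/11643927 849067091/11643927 108600434/3881309]

step 0: x̄ = F·x = [1, 7, 1]
step 0: P̄ = F·P·Fᵀ + Q = [30 -32 -14; -32 81 9; -14 9 24]
step 0: y = z − H·x̄ = [18]
step 0: S = H·P̄·Hᵀ + R = [234]
step 0: K = P̄·Hᵀ·S⁻¹ = [-5/117; -89/234; 17/117]
step 0: x' = x̄ + K·y = [3/13, 2/13, 47/13]
step 0: P' = (I − K·H)·P̄ = [3460/117 -4189/117 -1468/117; -4189/117 11033/234 2566/117; -1468/117 2566/117 2230/117]
step 1: x̄ = F·x = [50/13, -150/13, -41/13]
step 1: P̄ = F·P·Fᵀ + Q = [198077/234 -173213/234 -5154/13; -173213/234 172019/234 4425/13; -5154/13 4425/13 2464/13]
step 1: y = z − H·x̄ = [-146/13]
step 1: S = H·P̄·Hᵀ + R = [10666/13]
step 1: K = P̄·Hᵀ·S⁻¹ = [-11875/15999; 13673/31998; 1961/5333]
step 1: x' = x̄ + K·y = [194900/15999, -261383/15999, -38843/5333]
step 1: P' = (I − K·H)·P̄ = [12622619/31998 -15359261/31998 -2760392/15999; -15359261/31998 9364441/15999 3383294/15999; -2760392/15999 3383294/15999 419190/5333]
step 2: x̄ = F·x = [-1095578/15999, 938836/15999, 506329/15999]
step 2: P̄ = F·P·Fᵀ + Q = [327558355/31998 -85241121/10666 -78389030/15999; -85241121/10666 200497121/31998 61163717/15999; -78389030/15999 61163717/15999 12525458/5333]
step 2: y = z − H·x̄ = [-289270/5333]
step 2: S = H·P̄·Hᵀ + R = [46575708/5333]
step 2: K = P̄·Hᵀ·S⁻¹ = [-8345779/7762618; 38796653/46575708; 2000750/3881309]
step 2: x' = x̄ + K·y = [-118320179/11643927, 104786007/7762618, 42930517/11643927]
step 2: P' = (I − K·H)·P̄ = [3303713329/23287854 -661807447/3881309 -692168690/11643927; -661807447/3881309 9601026893/46575708 849067091/11643927; -692168690/11643927 849067091/11643927 108600434/3881309]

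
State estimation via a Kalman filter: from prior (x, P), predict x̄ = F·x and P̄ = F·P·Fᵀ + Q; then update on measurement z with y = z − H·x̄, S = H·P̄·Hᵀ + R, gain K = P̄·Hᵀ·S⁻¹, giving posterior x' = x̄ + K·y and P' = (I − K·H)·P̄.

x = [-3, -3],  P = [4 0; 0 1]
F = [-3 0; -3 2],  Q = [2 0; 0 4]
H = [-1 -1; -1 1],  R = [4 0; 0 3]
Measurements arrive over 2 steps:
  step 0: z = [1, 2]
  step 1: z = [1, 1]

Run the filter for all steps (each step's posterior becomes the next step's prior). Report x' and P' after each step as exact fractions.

step 0: x̄ = F·x = [9, 3]
step 0: P̄ = F·P·Fᵀ + Q = [38 36; 36 44]
step 0: y = z − H·x̄ = [13, 8]
step 0: S = H·P̄·Hᵀ + R = [158 -6; -6 13]
step 0: K = P̄·Hᵀ·S⁻¹ = [-487/1009 -380/1009; -496/1009 392/1009]
step 0: x' = x̄ + K·y = [-290/1009, -285/1009]
step 0: P' = (I − K·H)·P̄ = [1544/1009 404/1009; 404/1009 1580/1009]
step 1: x̄ = F·x = [870/1009, 300/1009]
step 1: P̄ = F·P·Fᵀ + Q = [15914/1009 11472/1009; 11472/1009 19404/1009]
step 1: y = z − H·x̄ = [2179/1009, 1579/1009]
step 1: S = H·P̄·Hᵀ + R = [62298/1009 -3490/1009; -3490/1009 15401/1009]
step 1: K = P̄·Hᵀ·S⁻¹ = [-216687/469411 -184492/469411; -221922/469411 191472/469411]
step 1: x' = x̄ + K·y = [-351919/469411, -40050/469411]
step 1: P' = (I − K·H)·P̄ = [710112/469411 156636/469411; 156636/469411 731052/469411]

step 0: x' = [-290/1009, -285/1009], P' = [1544/1009 404/1009; 404/1009 1580/1009]
step 1: x' = [-351919/469411, -40050/469411], P' = [710112/469411 156636/469411; 156636/469411 731052/469411]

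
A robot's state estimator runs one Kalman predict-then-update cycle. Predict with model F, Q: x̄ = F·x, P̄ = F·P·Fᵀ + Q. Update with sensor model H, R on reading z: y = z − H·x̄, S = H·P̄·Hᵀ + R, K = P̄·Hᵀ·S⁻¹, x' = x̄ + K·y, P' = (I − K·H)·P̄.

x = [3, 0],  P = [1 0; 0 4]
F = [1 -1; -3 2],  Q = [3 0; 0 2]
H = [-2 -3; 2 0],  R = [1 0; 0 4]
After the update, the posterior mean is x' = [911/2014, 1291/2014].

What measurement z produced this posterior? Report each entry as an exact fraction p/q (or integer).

z = [-3, 1]

x̄ = F·x = [3, -9]
P̄ = F·P·Fᵀ + Q = [8 -11; -11 27]
S = H·P̄·Hᵀ + R = [144 34; 34 36]
K = P̄·Hᵀ·S⁻¹ = [17/1007 863/2014; -344/1007 -581/2014]
x' − x̄ = [-5131/2014, 19417/2014] = K·y
y = (KᵀK)⁻¹·Kᵀ·(x' − x̄) = [-24, -5]
z = y + H·x̄ = [-24, -5] + [21, 6] = [-3, 1]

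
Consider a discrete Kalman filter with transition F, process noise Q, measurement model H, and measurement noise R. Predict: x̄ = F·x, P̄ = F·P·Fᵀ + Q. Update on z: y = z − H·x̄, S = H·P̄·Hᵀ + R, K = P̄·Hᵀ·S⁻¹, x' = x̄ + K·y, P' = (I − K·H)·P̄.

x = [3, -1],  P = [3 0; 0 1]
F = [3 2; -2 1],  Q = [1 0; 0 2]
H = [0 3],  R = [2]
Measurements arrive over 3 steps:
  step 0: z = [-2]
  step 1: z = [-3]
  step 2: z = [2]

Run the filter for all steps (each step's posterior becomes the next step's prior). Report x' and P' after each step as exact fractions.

step 0: x' = [47/137, -104/137], P' = [2080/137 -32/137; -32/137 30/137]
step 1: x' = [-44149/39521, -39582/39521], P' = [322865/39521 -12388/39521; -12388/39521 8752/39521]
step 2: x' = [-14890263/3234574, 2167567/3234574], P' = [24649923/3234574 -953649/3234574; -953649/3234574 714403/3234574]

step 0: x̄ = F·x = [7, -7]
step 0: P̄ = F·P·Fᵀ + Q = [32 -16; -16 15]
step 0: y = z − H·x̄ = [19]
step 0: S = H·P̄·Hᵀ + R = [137]
step 0: K = P̄·Hᵀ·S⁻¹ = [-48/137; 45/137]
step 0: x' = x̄ + K·y = [47/137, -104/137]
step 0: P' = (I − K·H)·P̄ = [2080/137 -32/137; -32/137 30/137]
step 1: x̄ = F·x = [-67/137, -198/137]
step 1: P̄ = F·P·Fᵀ + Q = [18593/137 -12388/137; -12388/137 8752/137]
step 1: y = z − H·x̄ = [183/137]
step 1: S = H·P̄·Hᵀ + R = [79042/137]
step 1: K = P̄·Hᵀ·S⁻¹ = [-18582/39521; 13128/39521]
step 1: x' = x̄ + K·y = [-44149/39521, -39582/39521]
step 1: P' = (I − K·H)·P̄ = [322865/39521 -12388/39521; -12388/39521 8752/39521]
step 2: x̄ = F·x = [-211611/39521, 48716/39521]
step 2: P̄ = F·P·Fᵀ + Q = [2831658/39521 -1907298/39521; -1907298/39521 1428806/39521]
step 2: y = z − H·x̄ = [-67106/39521]
step 2: S = H·P̄·Hᵀ + R = [12938296/39521]
step 2: K = P̄·Hᵀ·S⁻¹ = [-2860947/6469148; 2143209/6469148]
step 2: x' = x̄ + K·y = [-14890263/3234574, 2167567/3234574]
step 2: P' = (I − K·H)·P̄ = [24649923/3234574 -953649/3234574; -953649/3234574 714403/3234574]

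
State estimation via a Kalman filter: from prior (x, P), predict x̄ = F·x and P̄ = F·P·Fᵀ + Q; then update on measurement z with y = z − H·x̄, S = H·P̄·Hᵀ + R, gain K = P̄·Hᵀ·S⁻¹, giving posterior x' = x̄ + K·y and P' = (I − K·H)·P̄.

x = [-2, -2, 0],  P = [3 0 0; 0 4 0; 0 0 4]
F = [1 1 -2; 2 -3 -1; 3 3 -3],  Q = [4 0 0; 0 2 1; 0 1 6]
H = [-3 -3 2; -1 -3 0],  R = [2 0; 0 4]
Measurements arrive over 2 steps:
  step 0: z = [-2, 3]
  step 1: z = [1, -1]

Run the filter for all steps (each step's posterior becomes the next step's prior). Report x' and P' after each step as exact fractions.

step 0: x̄ = F·x = [-4, 2, -12]
step 0: P̄ = F·P·Fᵀ + Q = [27 2 45; 2 54 -5; 45 -5 105]
step 0: y = z − H·x̄ = [16, 5]
step 0: S = H·P̄·Hᵀ + R = [707 531; 531 529]
step 0: K = P̄·Hᵀ·S⁻¹ = [9555/46021 -12462/46021; -3539/46021 -10715/46021; 31770/46021 -34500/46021]
step 0: x' = x̄ + K·y = [-93514/46021, -18157/46021, -216432/46021]
step 0: P' = (I − K·H)·P̄ = [802656/46021 -250936/46021 837135/46021; -250936/46021 97932/46021 -233045/46021; 837135/46021 -233045/46021 937905/46021]
step 1: x̄ = F·x = [321193/46021, 83875/46021, 314283/46021]
step 1: P̄ = F·P·Fᵀ + Q = [1918060/46021 -1912638/46021 1386768/46021; -1912638/46021 3386381/46021 -1385393/46021; 1386768/46021 -1385393/46021 1432095/46021]
step 1: y = z − H·x̄ = [632659/46021, 526797/46021]
step 1: S = H·P̄·Hᵀ + R = [19116407/46021 18818775/46021; 18818775/46021 21103745/46021]
step 1: K = P̄·Hᵀ·S⁻¹ = [-29760870/107084779 229606484/535423895; 7411120/107084779 -48453171/107084779; 17907390/107084779 -9579669/535423895]
step 1: x' = x̄ + K·y = [4319506373/535423895, -257589742/107084779, 4777698102/535423895]
step 1: P' = (I − K·H)·P̄ = [12172827184/535423895 -872750208/107084779 11564809866/535423895; -872750208/107084779 355520964/107084779 -768432746/107084779; 11564809866/535423895 -768432746/107084779 11673506154/535423895]

step 0: x' = [-93514/46021, -18157/46021, -216432/46021], P' = [802656/46021 -250936/46021 837135/46021; -250936/46021 97932/46021 -233045/46021; 837135/46021 -233045/46021 937905/46021]
step 1: x' = [4319506373/535423895, -257589742/107084779, 4777698102/535423895], P' = [12172827184/535423895 -872750208/107084779 11564809866/535423895; -872750208/107084779 355520964/107084779 -768432746/107084779; 11564809866/535423895 -768432746/107084779 11673506154/535423895]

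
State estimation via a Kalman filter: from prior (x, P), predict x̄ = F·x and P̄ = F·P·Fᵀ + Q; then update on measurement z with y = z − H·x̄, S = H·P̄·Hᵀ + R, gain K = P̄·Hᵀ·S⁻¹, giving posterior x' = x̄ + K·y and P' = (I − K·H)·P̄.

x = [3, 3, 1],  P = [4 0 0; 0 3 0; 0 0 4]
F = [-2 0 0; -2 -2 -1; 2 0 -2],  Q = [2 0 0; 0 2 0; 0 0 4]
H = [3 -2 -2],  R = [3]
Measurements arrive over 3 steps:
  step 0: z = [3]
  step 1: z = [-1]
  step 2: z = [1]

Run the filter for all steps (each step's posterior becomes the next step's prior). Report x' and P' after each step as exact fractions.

step 0: x̄ = F·x = [-6, -13, 4]
step 0: P̄ = F·P·Fᵀ + Q = [18 16 -16; 16 34 -8; -16 -8 36]
step 0: y = z − H·x̄ = [3]
step 0: S = H·P̄·Hᵀ + R = [381]
step 0: K = P̄·Hᵀ·S⁻¹ = [18/127; -4/381; -104/381]
step 0: x' = x̄ + K·y = [-708/127, -1655/127, 404/127]
step 0: P' = (I − K·H)·P̄ = [1314/127 2104/127 -160/127; 2104/127 12938/381 -3464/381; -160/127 -3464/381 2900/381]
step 1: x̄ = F·x = [1416/127, 4322/127, -2224/127]
step 1: P̄ = F·P·Fᵀ + Q = [5510/127 13352/127 -5896/127; 13352/127 105902/381 -50032/381; -5896/127 -50032/381 32732/381]
step 1: y = z − H·x̄ = [-179/127]
step 1: S = H·P̄·Hᵀ + R = [35777/381]
step 1: K = P̄·Hᵀ·S⁻¹ = [4854/35777; 1204/5111; -18464/35777]
step 1: x' = x̄ + K·y = [392058/35777, 172238/5111, -600496/35777]
step 1: P' = (I − K·H)·P̄ = [1490374/35777 522000/5111 -1425720/35777; 522000/5111 1394010/5111 -612816/5111; -1425720/35777 -612816/5111 2178828/35777]
step 2: x̄ = F·x = [-784116/35777, -2594952/35777, 1985108/35777]
step 2: P̄ = F·P·Fᵀ + Q = [6033050/35777 17726056/35777 -11664376/35777; 17726056/35777 53614430/35777 -36230128/35777; -11664376/35777 -36230128/35777 26225676/35777]
step 2: y = z − H·x̄ = [1168437/35777]
step 2: S = H·P̄·Hᵀ + R = [11184021/35777]
step 2: K = P̄·Hᵀ·S⁻¹ = [1991930/3728007; 18409564/11184021; -14984224/11184021]
step 2: x' = x̄ + K·y = [-5550542/1242669, -69985204/3728007, 43727980/3728007]
step 2: P' = (I − K·H)·P̄ = [98647150/1242669 822100736/3728007 -381176456/3728007; 822100736/3728007 7287163942/11184021 -3615324976/11184021; -381176456/3728007 -3615324976/11184021 1922507260/11184021]

step 0: x' = [-708/127, -1655/127, 404/127], P' = [1314/127 2104/127 -160/127; 2104/127 12938/381 -3464/381; -160/127 -3464/381 2900/381]
step 1: x' = [392058/35777, 172238/5111, -600496/35777], P' = [1490374/35777 522000/5111 -1425720/35777; 522000/5111 1394010/5111 -612816/5111; -1425720/35777 -612816/5111 2178828/35777]
step 2: x' = [-5550542/1242669, -69985204/3728007, 43727980/3728007], P' = [98647150/1242669 822100736/3728007 -381176456/3728007; 822100736/3728007 7287163942/11184021 -3615324976/11184021; -381176456/3728007 -3615324976/11184021 1922507260/11184021]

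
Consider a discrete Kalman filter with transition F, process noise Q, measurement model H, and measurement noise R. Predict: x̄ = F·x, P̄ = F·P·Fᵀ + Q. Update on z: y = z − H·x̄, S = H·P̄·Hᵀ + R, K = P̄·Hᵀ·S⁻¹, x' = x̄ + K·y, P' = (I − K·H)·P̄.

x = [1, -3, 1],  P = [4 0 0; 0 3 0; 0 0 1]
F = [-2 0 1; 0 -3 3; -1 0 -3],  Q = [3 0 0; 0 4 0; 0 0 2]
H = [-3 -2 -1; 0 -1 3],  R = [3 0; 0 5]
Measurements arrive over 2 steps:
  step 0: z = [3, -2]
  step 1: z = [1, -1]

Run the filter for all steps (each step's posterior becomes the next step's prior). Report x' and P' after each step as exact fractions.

step 0: x' = [-1123/383, 1105/383, 58/383], P' = [233339/44428 -145883/22214 -22693/11107; -145883/22214 196647/22214 28092/11107; -22693/11107 28092/11107 13839/11107]
step 1: x' = [-72949954/217962095, 32203084/217962095, -386551/16766315], P' = [622834494/43592419 -786734380/43592419 -18719302/3353263; -786734380/43592419 1021188286/43592419 23535481/3353263; -18719302/3353263 23535481/3353263 8744053/3353263]

step 0: x̄ = F·x = [-1, 12, -4]
step 0: P̄ = F·P·Fᵀ + Q = [20 3 5; 3 40 -9; 5 -9 15]
step 0: y = z − H·x̄ = [20, 22]
step 0: S = H·P̄·Hᵀ + R = [388 44; 44 234]
step 0: K = P̄·Hᵀ·S⁻¹ = [-8571/44428 1945/22214; -3943/22214 -5619/22214; -648/11107 2685/11107]
step 0: x' = x̄ + K·y = [-1123/383, 1105/383, 58/383]
step 0: P' = (I − K·H)·P̄ = [233339/44428 -145883/22214 -22693/11107; -145883/22214 196647/22214 28092/11107; -22693/11107 28092/11107 13839/11107]
step 1: x̄ = F·x = [2304/383, -3141/383, 949/383]
step 1: P̄ = F·P·Fᵀ + Q = [371271/11107 -344250/11107 -76625/22214; -344250/11107 1096469/22214 -44937/22214; -76625/22214 -44937/22214 275767/44428]
step 1: y = z − H·x̄ = [1962/383, -6371/383]
step 1: S = H·P̄·Hᵀ + R = [4743563/44428 1256195/44428; 1256195/44428 5436225/44428]
step 1: K = P̄·Hᵀ·S⁻¹ = [-17227932/43592419 56681602/217962095; 3955105/43592419 -103304527/217962095; 114297/3353263 2696678/16766315]
step 1: x' = x̄ + K·y = [-72949954/217962095, 32203084/217962095, -386551/16766315]
step 1: P' = (I − K·H)·P̄ = [622834494/43592419 -786734380/43592419 -18719302/3353263; -786734380/43592419 1021188286/43592419 23535481/3353263; -18719302/3353263 23535481/3353263 8744053/3353263]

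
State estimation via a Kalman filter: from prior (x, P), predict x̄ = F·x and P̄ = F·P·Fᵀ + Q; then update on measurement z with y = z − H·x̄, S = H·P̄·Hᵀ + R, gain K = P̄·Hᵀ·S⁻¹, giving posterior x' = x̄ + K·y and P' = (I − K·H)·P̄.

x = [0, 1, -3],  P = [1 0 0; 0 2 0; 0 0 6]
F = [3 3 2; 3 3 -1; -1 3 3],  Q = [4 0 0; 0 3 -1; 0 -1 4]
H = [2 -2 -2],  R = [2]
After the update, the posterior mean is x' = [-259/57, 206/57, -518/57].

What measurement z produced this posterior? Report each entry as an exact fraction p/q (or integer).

z = [2]

x̄ = F·x = [-3, 6, -6]
P̄ = F·P·Fᵀ + Q = [55 15 51; 15 36 -4; 51 -4 77]
S = H·P̄·Hᵀ + R = [114]
K = P̄·Hᵀ·S⁻¹ = [-11/57; -17/57; -22/57]
x' − x̄ = [-88/57, -136/57, -176/57] = K·y
y = (KᵀK)⁻¹·Kᵀ·(x' − x̄) = [8]
z = y + H·x̄ = [8] + [-6] = [2]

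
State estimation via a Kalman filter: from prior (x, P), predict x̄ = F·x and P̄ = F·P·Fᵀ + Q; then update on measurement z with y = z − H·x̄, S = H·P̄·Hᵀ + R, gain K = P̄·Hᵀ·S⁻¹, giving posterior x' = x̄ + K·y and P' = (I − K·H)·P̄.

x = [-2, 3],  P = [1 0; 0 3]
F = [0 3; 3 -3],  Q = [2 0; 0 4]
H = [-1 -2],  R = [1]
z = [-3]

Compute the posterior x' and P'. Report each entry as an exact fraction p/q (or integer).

x̄ = F·x = [9, -15]
P̄ = F·P·Fᵀ + Q = [29 -27; -27 40]
y = z − H·x̄ = [-24]
S = H·P̄·Hᵀ + R = [82]
K = P̄·Hᵀ·S⁻¹ = [25/82; -53/82]
x' = x̄ + K·y = [69/41, 21/41]
P' = (I − K·H)·P̄ = [1753/82 -889/82; -889/82 471/82]

x' = [69/41, 21/41]
P' = [1753/82 -889/82; -889/82 471/82]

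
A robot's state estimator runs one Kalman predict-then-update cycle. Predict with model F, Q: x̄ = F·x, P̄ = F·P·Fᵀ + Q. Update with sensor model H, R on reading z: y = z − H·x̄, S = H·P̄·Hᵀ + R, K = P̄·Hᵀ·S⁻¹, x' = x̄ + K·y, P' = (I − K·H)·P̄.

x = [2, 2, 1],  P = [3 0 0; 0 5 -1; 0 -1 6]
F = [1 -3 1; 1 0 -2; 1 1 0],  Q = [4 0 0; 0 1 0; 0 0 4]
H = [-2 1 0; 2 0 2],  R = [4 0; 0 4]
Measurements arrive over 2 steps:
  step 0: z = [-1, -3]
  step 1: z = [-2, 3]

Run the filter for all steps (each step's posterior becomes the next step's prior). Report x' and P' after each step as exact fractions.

step 0: x̄ = F·x = [-3, 0, 4]
step 0: P̄ = F·P·Fᵀ + Q = [64 -15 -13; -15 28 5; -13 5 12]
step 0: y = z − H·x̄ = [-7, -5]
step 0: S = H·P̄·Hᵀ + R = [348 -224; -224 204]
step 0: K = P̄·Hᵀ·S⁻¹ = [-1581/5204 433/2602; 919/2602 377/1301; 1469/5204 781/2602]
step 0: x' = x̄ + K·y = [-8875/5204, -10203/2602, 2723/5204]
step 0: P' = (I − K·H)·P̄ = [18641/5204 15479/2602 -16909/5204; 15479/2602 17317/1301 -13971/2602; -16909/5204 -13971/2602 20033/5204]
step 1: x̄ = F·x = [27533/2602, -14321/5204, -29281/5204]
step 1: P̄ = F·P·Fᵀ + Q = [157747/1301 -132521/2602 -147965/2602; -132521/2602 171613/5204 139301/5204; -147965/2602 139301/5204 170641/5204]
step 1: y = z − H·x̄ = [114045/5204, -17979/2602]
step 1: S = H·P̄·Hᵀ + R = [3776549/5204 -795857/2602; -795857/2602 214973/1301]
step 1: K = P̄·Hᵀ·S⁻¹ = [-986571/2857861 801867/5715722; 2439184/8573583 4015345/17147166; 11042995/34294332 20895379/68588664]
step 1: x' = x̄ + K·y = [11698969/5715722, 10658797/5715722, -15430693/22862888]
step 1: P' = (I − K·H)·P̄ = [5398226/2857861 6850168/2857861 -4596359/2857861; 6850168/2857861 50857744/8573583 -16535159/8573583; -4596359/2857861 -16535159/8573583 76051687/34294332]

step 0: x' = [-8875/5204, -10203/2602, 2723/5204], P' = [18641/5204 15479/2602 -16909/5204; 15479/2602 17317/1301 -13971/2602; -16909/5204 -13971/2602 20033/5204]
step 1: x' = [11698969/5715722, 10658797/5715722, -15430693/22862888], P' = [5398226/2857861 6850168/2857861 -4596359/2857861; 6850168/2857861 50857744/8573583 -16535159/8573583; -4596359/2857861 -16535159/8573583 76051687/34294332]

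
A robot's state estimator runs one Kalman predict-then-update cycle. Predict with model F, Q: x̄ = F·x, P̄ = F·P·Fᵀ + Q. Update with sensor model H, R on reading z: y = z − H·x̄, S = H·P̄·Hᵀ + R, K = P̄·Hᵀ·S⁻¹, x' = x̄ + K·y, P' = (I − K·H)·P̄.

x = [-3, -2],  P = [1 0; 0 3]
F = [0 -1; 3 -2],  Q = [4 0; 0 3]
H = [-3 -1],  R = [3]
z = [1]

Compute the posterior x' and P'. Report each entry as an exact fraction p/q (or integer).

x̄ = F·x = [2, -5]
P̄ = F·P·Fᵀ + Q = [7 6; 6 24]
y = z − H·x̄ = [2]
S = H·P̄·Hᵀ + R = [126]
K = P̄·Hᵀ·S⁻¹ = [-3/14; -1/3]
x' = x̄ + K·y = [11/7, -17/3]
P' = (I − K·H)·P̄ = [17/14 -3; -3 10]

x' = [11/7, -17/3]
P' = [17/14 -3; -3 10]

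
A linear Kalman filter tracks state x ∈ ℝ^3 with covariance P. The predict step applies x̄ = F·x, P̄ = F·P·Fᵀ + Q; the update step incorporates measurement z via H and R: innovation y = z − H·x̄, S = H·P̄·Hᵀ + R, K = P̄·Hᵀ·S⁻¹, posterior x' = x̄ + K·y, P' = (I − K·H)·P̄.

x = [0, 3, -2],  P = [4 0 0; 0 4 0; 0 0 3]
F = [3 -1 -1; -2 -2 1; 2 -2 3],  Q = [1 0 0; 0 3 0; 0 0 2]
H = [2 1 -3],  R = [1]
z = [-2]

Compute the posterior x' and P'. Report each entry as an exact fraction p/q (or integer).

x̄ = F·x = [-1, -8, -12]
P̄ = F·P·Fᵀ + Q = [44 -19 23; -19 38 9; 23 9 61]
y = z − H·x̄ = [-28]
S = H·P̄·Hᵀ + R = [358]
K = P̄·Hᵀ·S⁻¹ = [0; -27/358; -64/179]
x' = x̄ + K·y = [-1, -1054/179, -356/179]
P' = (I − K·H)·P̄ = [44 -19 23; -19 12875/358 -117/179; 23 -117/179 2727/179]

x' = [-1, -1054/179, -356/179]
P' = [44 -19 23; -19 12875/358 -117/179; 23 -117/179 2727/179]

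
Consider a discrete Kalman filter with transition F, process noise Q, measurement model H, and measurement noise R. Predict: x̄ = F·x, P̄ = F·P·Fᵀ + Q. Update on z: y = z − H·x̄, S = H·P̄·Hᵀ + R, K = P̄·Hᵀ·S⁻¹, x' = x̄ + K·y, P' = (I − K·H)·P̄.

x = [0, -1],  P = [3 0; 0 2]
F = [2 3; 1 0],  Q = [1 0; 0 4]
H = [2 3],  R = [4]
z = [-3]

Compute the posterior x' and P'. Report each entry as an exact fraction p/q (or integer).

x̄ = F·x = [-3, 0]
P̄ = F·P·Fᵀ + Q = [31 6; 6 7]
y = z − H·x̄ = [3]
S = H·P̄·Hᵀ + R = [263]
K = P̄·Hᵀ·S⁻¹ = [80/263; 33/263]
x' = x̄ + K·y = [-549/263, 99/263]
P' = (I − K·H)·P̄ = [1753/263 -1062/263; -1062/263 752/263]

x' = [-549/263, 99/263]
P' = [1753/263 -1062/263; -1062/263 752/263]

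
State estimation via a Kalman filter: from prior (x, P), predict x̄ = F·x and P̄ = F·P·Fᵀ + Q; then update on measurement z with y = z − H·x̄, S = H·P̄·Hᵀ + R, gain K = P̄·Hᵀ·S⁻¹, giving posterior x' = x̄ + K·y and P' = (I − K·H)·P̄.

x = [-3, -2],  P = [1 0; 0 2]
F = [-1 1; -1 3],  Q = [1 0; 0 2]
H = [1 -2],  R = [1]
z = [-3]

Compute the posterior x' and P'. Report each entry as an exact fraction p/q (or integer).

x' = [161/61, 167/61]
P' = [144/61 77/61; 77/61 56/61]

x̄ = F·x = [1, -3]
P̄ = F·P·Fᵀ + Q = [4 7; 7 21]
y = z − H·x̄ = [-10]
S = H·P̄·Hᵀ + R = [61]
K = P̄·Hᵀ·S⁻¹ = [-10/61; -35/61]
x' = x̄ + K·y = [161/61, 167/61]
P' = (I − K·H)·P̄ = [144/61 77/61; 77/61 56/61]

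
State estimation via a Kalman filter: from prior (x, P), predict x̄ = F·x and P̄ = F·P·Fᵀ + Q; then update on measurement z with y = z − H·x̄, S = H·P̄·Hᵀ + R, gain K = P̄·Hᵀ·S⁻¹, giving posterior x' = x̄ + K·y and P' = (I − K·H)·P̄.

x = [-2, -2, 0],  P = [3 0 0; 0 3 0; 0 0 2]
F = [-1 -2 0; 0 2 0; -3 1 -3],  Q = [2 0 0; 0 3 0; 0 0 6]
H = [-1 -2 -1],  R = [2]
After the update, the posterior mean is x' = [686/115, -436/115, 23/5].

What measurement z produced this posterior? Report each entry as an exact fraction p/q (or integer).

x̄ = F·x = [6, -4, 4]
P̄ = F·P·Fᵀ + Q = [17 -12 3; -12 15 6; 3 6 54]
S = H·P̄·Hᵀ + R = [115]
K = P̄·Hᵀ·S⁻¹ = [4/115; -24/115; -3/5]
x' − x̄ = [-4/115, 24/115, 3/5] = K·y
y = (KᵀK)⁻¹·Kᵀ·(x' − x̄) = [-1]
z = y + H·x̄ = [-1] + [-2] = [-3]

z = [-3]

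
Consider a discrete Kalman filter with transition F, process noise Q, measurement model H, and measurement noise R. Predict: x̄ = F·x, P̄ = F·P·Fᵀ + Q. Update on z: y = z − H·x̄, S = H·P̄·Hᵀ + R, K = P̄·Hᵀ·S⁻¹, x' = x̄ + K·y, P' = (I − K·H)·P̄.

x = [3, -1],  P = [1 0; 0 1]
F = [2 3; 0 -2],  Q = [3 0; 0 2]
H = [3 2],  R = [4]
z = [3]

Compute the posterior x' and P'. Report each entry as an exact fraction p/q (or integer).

x' = [-3/5, 13/5]
P' = [76/25 -96/25; -96/25 141/25]

x̄ = F·x = [3, 2]
P̄ = F·P·Fᵀ + Q = [16 -6; -6 6]
y = z − H·x̄ = [-10]
S = H·P̄·Hᵀ + R = [100]
K = P̄·Hᵀ·S⁻¹ = [9/25; -3/50]
x' = x̄ + K·y = [-3/5, 13/5]
P' = (I − K·H)·P̄ = [76/25 -96/25; -96/25 141/25]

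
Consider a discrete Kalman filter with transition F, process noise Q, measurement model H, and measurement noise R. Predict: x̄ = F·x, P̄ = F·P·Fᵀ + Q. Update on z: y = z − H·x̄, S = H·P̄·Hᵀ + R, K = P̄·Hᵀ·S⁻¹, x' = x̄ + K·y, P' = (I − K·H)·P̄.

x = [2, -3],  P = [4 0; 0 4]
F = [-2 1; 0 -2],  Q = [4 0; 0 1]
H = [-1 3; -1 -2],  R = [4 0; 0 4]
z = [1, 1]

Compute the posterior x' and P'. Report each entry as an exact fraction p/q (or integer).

x̄ = F·x = [-7, 6]
P̄ = F·P·Fᵀ + Q = [24 -8; -8 17]
y = z − H·x̄ = [-24, 6]
S = H·P̄·Hᵀ + R = [229 -70; -70 64]
K = P̄·Hᵀ·S⁻¹ = [-908/2439 -1298/2439; 163/813 -152/813]
x' = x̄ + K·y = [-341/271, 18/271]
P' = (I − K·H)·P̄ = [4568/2439 104/813; 104/813 84/271]

x' = [-341/271, 18/271]
P' = [4568/2439 104/813; 104/813 84/271]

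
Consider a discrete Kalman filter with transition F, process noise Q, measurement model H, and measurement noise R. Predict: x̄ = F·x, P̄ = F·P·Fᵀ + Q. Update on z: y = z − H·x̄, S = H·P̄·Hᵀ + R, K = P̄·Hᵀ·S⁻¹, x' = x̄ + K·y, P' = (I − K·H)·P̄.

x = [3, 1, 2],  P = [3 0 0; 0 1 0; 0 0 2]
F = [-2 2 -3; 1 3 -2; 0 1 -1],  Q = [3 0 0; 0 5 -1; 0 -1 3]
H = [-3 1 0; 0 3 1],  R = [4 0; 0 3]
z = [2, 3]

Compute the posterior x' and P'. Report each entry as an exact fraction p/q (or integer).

x̄ = F·x = [-10, 2, -1]
P̄ = F·P·Fᵀ + Q = [37 12 8; 12 25 6; 8 6 6]
y = z − H·x̄ = [-30, -2]
S = H·P̄·Hᵀ + R = [290 -51; -51 270]
K = P̄·Hᵀ·S⁻¹ = [-8162/25233 7711/75699; 129/8411 7643/25233; -404/8411 2014/25233]
x' = x̄ + K·y = [-37832/75699, 23570/25233, 7099/25233]
P' = (I − K·H)·P̄ = [37465/75699 4817/25233 -6740/25233; 4817/25233 5333/8411 -8356/8411; -6740/25233 -8356/8411 27082/8411]

x' = [-37832/75699, 23570/25233, 7099/25233]
P' = [37465/75699 4817/25233 -6740/25233; 4817/25233 5333/8411 -8356/8411; -6740/25233 -8356/8411 27082/8411]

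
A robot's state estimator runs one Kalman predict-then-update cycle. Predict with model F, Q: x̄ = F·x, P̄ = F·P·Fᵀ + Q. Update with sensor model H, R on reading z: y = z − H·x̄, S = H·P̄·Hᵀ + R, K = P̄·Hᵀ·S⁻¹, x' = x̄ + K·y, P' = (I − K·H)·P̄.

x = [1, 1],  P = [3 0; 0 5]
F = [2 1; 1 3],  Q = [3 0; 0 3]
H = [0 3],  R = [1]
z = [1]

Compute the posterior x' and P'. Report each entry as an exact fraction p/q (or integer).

x̄ = F·x = [3, 4]
P̄ = F·P·Fᵀ + Q = [20 21; 21 51]
y = z − H·x̄ = [-11]
S = H·P̄·Hᵀ + R = [460]
K = P̄·Hᵀ·S⁻¹ = [63/460; 153/460]
x' = x̄ + K·y = [687/460, 157/460]
P' = (I − K·H)·P̄ = [5231/460 21/460; 21/460 51/460]

x' = [687/460, 157/460]
P' = [5231/460 21/460; 21/460 51/460]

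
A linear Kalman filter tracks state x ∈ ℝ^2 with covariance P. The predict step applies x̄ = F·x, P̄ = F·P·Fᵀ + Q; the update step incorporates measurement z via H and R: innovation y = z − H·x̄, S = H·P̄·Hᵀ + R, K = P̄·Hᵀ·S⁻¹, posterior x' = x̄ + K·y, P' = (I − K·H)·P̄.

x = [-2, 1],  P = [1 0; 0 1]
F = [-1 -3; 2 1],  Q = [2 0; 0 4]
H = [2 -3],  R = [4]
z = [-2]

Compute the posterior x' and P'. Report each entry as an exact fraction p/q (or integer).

x̄ = F·x = [-1, -3]
P̄ = F·P·Fᵀ + Q = [12 -5; -5 9]
y = z − H·x̄ = [-9]
S = H·P̄·Hᵀ + R = [193]
K = P̄·Hᵀ·S⁻¹ = [39/193; -37/193]
x' = x̄ + K·y = [-544/193, -246/193]
P' = (I − K·H)·P̄ = [795/193 478/193; 478/193 368/193]

x' = [-544/193, -246/193]
P' = [795/193 478/193; 478/193 368/193]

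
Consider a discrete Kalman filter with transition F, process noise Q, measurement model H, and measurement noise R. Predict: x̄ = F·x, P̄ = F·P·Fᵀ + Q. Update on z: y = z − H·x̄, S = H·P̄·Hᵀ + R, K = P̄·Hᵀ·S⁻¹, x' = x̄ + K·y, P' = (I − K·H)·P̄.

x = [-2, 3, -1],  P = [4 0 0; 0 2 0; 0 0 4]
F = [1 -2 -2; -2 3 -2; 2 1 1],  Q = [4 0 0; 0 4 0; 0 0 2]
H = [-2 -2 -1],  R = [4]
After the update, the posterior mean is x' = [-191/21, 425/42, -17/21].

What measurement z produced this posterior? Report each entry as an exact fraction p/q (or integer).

x̄ = F·x = [-6, 15, -2]
P̄ = F·P·Fᵀ + Q = [32 -4 -4; -4 54 -18; -4 -18 24]
S = H·P̄·Hᵀ + R = [252]
K = P̄·Hᵀ·S⁻¹ = [-13/63; -41/126; 5/63]
x' − x̄ = [-65/21, -205/42, 25/21] = K·y
y = (KᵀK)⁻¹·Kᵀ·(x' − x̄) = [15]
z = y + H·x̄ = [15] + [-16] = [-1]

z = [-1]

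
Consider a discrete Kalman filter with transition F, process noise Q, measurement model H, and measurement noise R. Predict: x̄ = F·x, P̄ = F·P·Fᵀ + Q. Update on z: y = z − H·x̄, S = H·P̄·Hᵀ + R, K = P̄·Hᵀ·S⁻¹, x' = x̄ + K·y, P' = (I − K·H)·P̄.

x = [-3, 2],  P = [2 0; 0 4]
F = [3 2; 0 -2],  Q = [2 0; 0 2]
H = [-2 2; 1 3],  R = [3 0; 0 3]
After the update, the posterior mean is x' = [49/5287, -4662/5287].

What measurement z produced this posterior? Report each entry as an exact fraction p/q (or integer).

x̄ = F·x = [-5, -4]
P̄ = F·P·Fᵀ + Q = [36 -16; -16 18]
S = H·P̄·Hᵀ + R = [347 100; 100 105]
K = P̄·Hᵀ·S⁻¹ = [-1944/5287 6236/26435; 668/5287 6386/26435]
x' − x̄ = [26484/5287, 16486/5287] = K·y
y = (KᵀK)⁻¹·Kᵀ·(x' − x̄) = [-4, 15]
z = y + H·x̄ = [-4, 15] + [2, -17] = [-2, -2]

z = [-2, -2]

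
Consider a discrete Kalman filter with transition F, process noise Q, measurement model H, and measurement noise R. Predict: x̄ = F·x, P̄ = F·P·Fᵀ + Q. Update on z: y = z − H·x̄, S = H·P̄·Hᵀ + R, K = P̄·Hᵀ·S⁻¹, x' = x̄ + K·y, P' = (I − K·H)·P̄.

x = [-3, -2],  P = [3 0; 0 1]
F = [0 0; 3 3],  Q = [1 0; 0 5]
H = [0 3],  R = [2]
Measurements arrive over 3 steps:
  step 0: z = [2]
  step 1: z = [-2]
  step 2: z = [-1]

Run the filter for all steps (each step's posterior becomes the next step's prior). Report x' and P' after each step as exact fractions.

step 0: x̄ = F·x = [0, -15]
step 0: P̄ = F·P·Fᵀ + Q = [1 0; 0 41]
step 0: y = z − H·x̄ = [47]
step 0: S = H·P̄·Hᵀ + R = [371]
step 0: K = P̄·Hᵀ·S⁻¹ = [0; 123/371]
step 0: x' = x̄ + K·y = [0, 216/371]
step 0: P' = (I − K·H)·P̄ = [1 0; 0 82/371]
step 1: x̄ = F·x = [0, 648/371]
step 1: P̄ = F·P·Fᵀ + Q = [1 0; 0 5932/371]
step 1: y = z − H·x̄ = [-2686/371]
step 1: S = H·P̄·Hᵀ + R = [54130/371]
step 1: K = P̄·Hᵀ·S⁻¹ = [0; 8898/27065]
step 1: x' = x̄ + K·y = [0, -17148/27065]
step 1: P' = (I − K·H)·P̄ = [1 0; 0 5932/27065]
step 2: x̄ = F·x = [0, -51444/27065]
step 2: P̄ = F·P·Fᵀ + Q = [1 0; 0 432298/27065]
step 2: y = z − H·x̄ = [127267/27065]
step 2: S = H·P̄·Hᵀ + R = [3944812/27065]
step 2: K = P̄·Hᵀ·S⁻¹ = [0; 648447/1972406]
step 2: x' = x̄ + K·y = [0, -699891/1972406]
step 2: P' = (I − K·H)·P̄ = [1 0; 0 216149/986203]

step 0: x' = [0, 216/371], P' = [1 0; 0 82/371]
step 1: x' = [0, -17148/27065], P' = [1 0; 0 5932/27065]
step 2: x' = [0, -699891/1972406], P' = [1 0; 0 216149/986203]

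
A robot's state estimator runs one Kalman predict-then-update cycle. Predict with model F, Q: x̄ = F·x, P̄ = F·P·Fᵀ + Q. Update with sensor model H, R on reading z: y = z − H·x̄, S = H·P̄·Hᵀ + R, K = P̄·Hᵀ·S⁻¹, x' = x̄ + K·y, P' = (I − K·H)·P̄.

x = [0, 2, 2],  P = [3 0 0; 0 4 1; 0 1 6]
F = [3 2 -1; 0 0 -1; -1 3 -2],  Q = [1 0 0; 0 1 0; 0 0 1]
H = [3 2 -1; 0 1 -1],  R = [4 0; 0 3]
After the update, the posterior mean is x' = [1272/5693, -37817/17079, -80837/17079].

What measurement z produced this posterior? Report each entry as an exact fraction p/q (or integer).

x̄ = F·x = [2, -2, 2]
P̄ = F·P·Fᵀ + Q = [46 4 20; 4 7 9; 20 9 52]
S = H·P̄·Hᵀ + R = [390 -9; -9 44]
K = P̄·Hᵀ·S⁻¹ = [1800/5693 -1702/5693; 730/17079 -209/5693; 757/17079 -5512/5693]
x' − x̄ = [-10114/5693, -3659/17079, -114995/17079] = K·y
y = (KᵀK)⁻¹·Kᵀ·(x' − x̄) = [1, 7]
z = y + H·x̄ = [1, 7] + [0, -4] = [1, 3]

z = [1, 3]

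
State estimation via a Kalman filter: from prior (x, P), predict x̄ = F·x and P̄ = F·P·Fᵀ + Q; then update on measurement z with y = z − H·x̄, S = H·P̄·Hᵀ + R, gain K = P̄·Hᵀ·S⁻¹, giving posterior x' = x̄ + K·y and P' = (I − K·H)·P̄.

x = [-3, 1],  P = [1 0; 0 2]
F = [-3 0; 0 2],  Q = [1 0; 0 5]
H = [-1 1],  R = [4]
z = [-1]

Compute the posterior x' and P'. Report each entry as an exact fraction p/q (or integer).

x' = [61/9, 44/9]
P' = [170/27 130/27; 130/27 182/27]

x̄ = F·x = [9, 2]
P̄ = F·P·Fᵀ + Q = [10 0; 0 13]
y = z − H·x̄ = [6]
S = H·P̄·Hᵀ + R = [27]
K = P̄·Hᵀ·S⁻¹ = [-10/27; 13/27]
x' = x̄ + K·y = [61/9, 44/9]
P' = (I − K·H)·P̄ = [170/27 130/27; 130/27 182/27]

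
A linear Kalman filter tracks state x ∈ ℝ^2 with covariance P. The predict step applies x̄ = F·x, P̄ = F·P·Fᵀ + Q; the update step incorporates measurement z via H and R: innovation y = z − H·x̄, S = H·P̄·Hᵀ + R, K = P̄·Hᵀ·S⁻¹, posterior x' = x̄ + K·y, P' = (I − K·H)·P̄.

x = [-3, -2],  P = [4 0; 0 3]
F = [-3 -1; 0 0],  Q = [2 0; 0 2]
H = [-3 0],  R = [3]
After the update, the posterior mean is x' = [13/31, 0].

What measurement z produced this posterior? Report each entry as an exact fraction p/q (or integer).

z = [-1]

x̄ = F·x = [11, 0]
P̄ = F·P·Fᵀ + Q = [41 0; 0 2]
S = H·P̄·Hᵀ + R = [372]
K = P̄·Hᵀ·S⁻¹ = [-41/124; 0]
x' − x̄ = [-328/31, 0] = K·y
y = (KᵀK)⁻¹·Kᵀ·(x' − x̄) = [32]
z = y + H·x̄ = [32] + [-33] = [-1]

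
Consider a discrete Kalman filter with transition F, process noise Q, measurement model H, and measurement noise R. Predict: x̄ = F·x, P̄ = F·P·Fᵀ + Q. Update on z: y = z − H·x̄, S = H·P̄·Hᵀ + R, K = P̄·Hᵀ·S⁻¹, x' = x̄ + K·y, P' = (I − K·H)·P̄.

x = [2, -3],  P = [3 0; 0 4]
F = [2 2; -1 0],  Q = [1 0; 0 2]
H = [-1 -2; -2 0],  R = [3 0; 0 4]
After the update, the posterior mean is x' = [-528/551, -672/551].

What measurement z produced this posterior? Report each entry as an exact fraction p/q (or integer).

z = [3, 2]

x̄ = F·x = [-2, -2]
P̄ = F·P·Fᵀ + Q = [29 -6; -6 5]
S = H·P̄·Hᵀ + R = [28 34; 34 120]
K = P̄·Hᵀ·S⁻¹ = [-17/551 -523/1102; -222/551 118/551]
x' − x̄ = [574/551, 430/551] = K·y
y = (KᵀK)⁻¹·Kᵀ·(x' − x̄) = [-3, -2]
z = y + H·x̄ = [-3, -2] + [6, 4] = [3, 2]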